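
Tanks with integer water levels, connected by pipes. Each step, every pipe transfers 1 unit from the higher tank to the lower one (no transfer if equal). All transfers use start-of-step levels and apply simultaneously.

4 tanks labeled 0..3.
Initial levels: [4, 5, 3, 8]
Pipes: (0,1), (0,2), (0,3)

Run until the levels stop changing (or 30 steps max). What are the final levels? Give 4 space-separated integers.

Answer: 4 5 5 6

Derivation:
Step 1: flows [1->0,0->2,3->0] -> levels [5 4 4 7]
Step 2: flows [0->1,0->2,3->0] -> levels [4 5 5 6]
Step 3: flows [1->0,2->0,3->0] -> levels [7 4 4 5]
Step 4: flows [0->1,0->2,0->3] -> levels [4 5 5 6]
  -> period-2 cycle: step 4 state = step 2 state; never stabilizes
  -> state at step 30: (30-2) mod 2 = 0, same as step 2 -> [4 5 5 6]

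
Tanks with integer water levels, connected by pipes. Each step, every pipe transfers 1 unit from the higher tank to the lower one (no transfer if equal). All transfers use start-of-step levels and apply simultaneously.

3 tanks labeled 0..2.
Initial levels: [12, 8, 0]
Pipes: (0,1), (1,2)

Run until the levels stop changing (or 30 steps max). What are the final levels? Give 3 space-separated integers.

Answer: 6 8 6

Derivation:
Step 1: flows [0->1,1->2] -> levels [11 8 1]
Step 2: flows [0->1,1->2] -> levels [10 8 2]
Step 3: flows [0->1,1->2] -> levels [9 8 3]
Step 4: flows [0->1,1->2] -> levels [8 8 4]
Step 5: flows [0=1,1->2] -> levels [8 7 5]
Step 6: flows [0->1,1->2] -> levels [7 7 6]
Step 7: flows [0=1,1->2] -> levels [7 6 7]
Step 8: flows [0->1,2->1] -> levels [6 8 6]
Step 9: flows [1->0,1->2] -> levels [7 6 7]
  -> period-2 cycle: step 9 state = step 7 state; never stabilizes
  -> state at step 30: (30-7) mod 2 = 1, same as step 8 -> [6 8 6]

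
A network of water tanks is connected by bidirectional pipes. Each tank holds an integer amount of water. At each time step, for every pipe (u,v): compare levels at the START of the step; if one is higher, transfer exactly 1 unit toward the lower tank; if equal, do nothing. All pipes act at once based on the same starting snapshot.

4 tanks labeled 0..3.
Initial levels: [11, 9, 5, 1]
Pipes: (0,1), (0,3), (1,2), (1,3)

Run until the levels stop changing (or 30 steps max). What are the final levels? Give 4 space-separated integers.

Answer: 6 8 6 6

Derivation:
Step 1: flows [0->1,0->3,1->2,1->3] -> levels [9 8 6 3]
Step 2: flows [0->1,0->3,1->2,1->3] -> levels [7 7 7 5]
Step 3: flows [0=1,0->3,1=2,1->3] -> levels [6 6 7 7]
Step 4: flows [0=1,3->0,2->1,3->1] -> levels [7 8 6 5]
Step 5: flows [1->0,0->3,1->2,1->3] -> levels [7 5 7 7]
Step 6: flows [0->1,0=3,2->1,3->1] -> levels [6 8 6 6]
Step 7: flows [1->0,0=3,1->2,1->3] -> levels [7 5 7 7]
  -> period-2 cycle: step 7 state = step 5 state; never stabilizes
  -> state at step 30: (30-5) mod 2 = 1, same as step 6 -> [6 8 6 6]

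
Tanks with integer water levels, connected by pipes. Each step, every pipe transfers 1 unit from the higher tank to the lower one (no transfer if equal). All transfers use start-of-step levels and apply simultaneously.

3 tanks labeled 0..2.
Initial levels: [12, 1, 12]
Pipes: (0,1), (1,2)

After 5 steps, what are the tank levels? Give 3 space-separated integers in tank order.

Step 1: flows [0->1,2->1] -> levels [11 3 11]
Step 2: flows [0->1,2->1] -> levels [10 5 10]
Step 3: flows [0->1,2->1] -> levels [9 7 9]
Step 4: flows [0->1,2->1] -> levels [8 9 8]
Step 5: flows [1->0,1->2] -> levels [9 7 9]

Answer: 9 7 9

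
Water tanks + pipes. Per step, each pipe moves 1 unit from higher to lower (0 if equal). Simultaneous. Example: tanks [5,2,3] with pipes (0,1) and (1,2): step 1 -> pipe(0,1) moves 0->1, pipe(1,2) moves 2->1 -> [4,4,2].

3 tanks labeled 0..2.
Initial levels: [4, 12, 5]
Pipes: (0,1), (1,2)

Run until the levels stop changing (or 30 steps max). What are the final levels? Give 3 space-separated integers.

Answer: 6 8 7

Derivation:
Step 1: flows [1->0,1->2] -> levels [5 10 6]
Step 2: flows [1->0,1->2] -> levels [6 8 7]
Step 3: flows [1->0,1->2] -> levels [7 6 8]
Step 4: flows [0->1,2->1] -> levels [6 8 7]
  -> period-2 cycle: step 4 state = step 2 state; never stabilizes
  -> state at step 30: (30-2) mod 2 = 0, same as step 2 -> [6 8 7]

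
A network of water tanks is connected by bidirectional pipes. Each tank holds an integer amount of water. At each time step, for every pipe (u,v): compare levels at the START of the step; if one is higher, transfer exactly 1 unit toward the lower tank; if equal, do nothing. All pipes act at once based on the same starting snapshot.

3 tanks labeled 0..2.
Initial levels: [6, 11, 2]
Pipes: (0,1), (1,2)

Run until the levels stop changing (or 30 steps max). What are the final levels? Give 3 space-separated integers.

Answer: 7 5 7

Derivation:
Step 1: flows [1->0,1->2] -> levels [7 9 3]
Step 2: flows [1->0,1->2] -> levels [8 7 4]
Step 3: flows [0->1,1->2] -> levels [7 7 5]
Step 4: flows [0=1,1->2] -> levels [7 6 6]
Step 5: flows [0->1,1=2] -> levels [6 7 6]
Step 6: flows [1->0,1->2] -> levels [7 5 7]
Step 7: flows [0->1,2->1] -> levels [6 7 6]
  -> period-2 cycle: step 7 state = step 5 state; never stabilizes
  -> state at step 30: (30-5) mod 2 = 1, same as step 6 -> [7 5 7]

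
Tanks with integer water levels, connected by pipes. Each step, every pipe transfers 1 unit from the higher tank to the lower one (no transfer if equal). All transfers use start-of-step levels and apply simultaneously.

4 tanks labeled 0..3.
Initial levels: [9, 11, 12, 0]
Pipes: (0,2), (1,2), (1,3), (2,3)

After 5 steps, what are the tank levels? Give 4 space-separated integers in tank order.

Step 1: flows [2->0,2->1,1->3,2->3] -> levels [10 11 9 2]
Step 2: flows [0->2,1->2,1->3,2->3] -> levels [9 9 10 4]
Step 3: flows [2->0,2->1,1->3,2->3] -> levels [10 9 7 6]
Step 4: flows [0->2,1->2,1->3,2->3] -> levels [9 7 8 8]
Step 5: flows [0->2,2->1,3->1,2=3] -> levels [8 9 8 7]

Answer: 8 9 8 7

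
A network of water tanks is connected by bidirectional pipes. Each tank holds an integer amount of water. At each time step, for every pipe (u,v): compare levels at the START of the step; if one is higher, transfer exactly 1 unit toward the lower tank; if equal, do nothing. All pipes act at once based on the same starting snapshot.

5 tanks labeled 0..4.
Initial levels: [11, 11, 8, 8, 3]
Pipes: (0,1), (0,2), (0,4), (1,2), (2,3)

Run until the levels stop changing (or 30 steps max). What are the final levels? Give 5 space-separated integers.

Answer: 8 9 7 9 8

Derivation:
Step 1: flows [0=1,0->2,0->4,1->2,2=3] -> levels [9 10 10 8 4]
Step 2: flows [1->0,2->0,0->4,1=2,2->3] -> levels [10 9 8 9 5]
Step 3: flows [0->1,0->2,0->4,1->2,3->2] -> levels [7 9 11 8 6]
Step 4: flows [1->0,2->0,0->4,2->1,2->3] -> levels [8 9 8 9 7]
Step 5: flows [1->0,0=2,0->4,1->2,3->2] -> levels [8 7 10 8 8]
Step 6: flows [0->1,2->0,0=4,2->1,2->3] -> levels [8 9 7 9 8]
Step 7: flows [1->0,0->2,0=4,1->2,3->2] -> levels [8 7 10 8 8]
  -> period-2 cycle: step 7 state = step 5 state; never stabilizes
  -> state at step 30: (30-5) mod 2 = 1, same as step 6 -> [8 9 7 9 8]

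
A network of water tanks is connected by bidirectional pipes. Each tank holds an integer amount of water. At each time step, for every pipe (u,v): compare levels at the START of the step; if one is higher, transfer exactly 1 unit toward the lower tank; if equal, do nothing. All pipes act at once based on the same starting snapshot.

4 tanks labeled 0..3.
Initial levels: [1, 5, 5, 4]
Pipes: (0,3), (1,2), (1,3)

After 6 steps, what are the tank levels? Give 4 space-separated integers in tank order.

Answer: 4 5 4 2

Derivation:
Step 1: flows [3->0,1=2,1->3] -> levels [2 4 5 4]
Step 2: flows [3->0,2->1,1=3] -> levels [3 5 4 3]
Step 3: flows [0=3,1->2,1->3] -> levels [3 3 5 4]
Step 4: flows [3->0,2->1,3->1] -> levels [4 5 4 2]
Step 5: flows [0->3,1->2,1->3] -> levels [3 3 5 4]
  -> period-2 cycle: step 5 state = step 3 state
  -> state at step 6: (6-3) mod 2 = 1, same as step 4 -> [4 5 4 2]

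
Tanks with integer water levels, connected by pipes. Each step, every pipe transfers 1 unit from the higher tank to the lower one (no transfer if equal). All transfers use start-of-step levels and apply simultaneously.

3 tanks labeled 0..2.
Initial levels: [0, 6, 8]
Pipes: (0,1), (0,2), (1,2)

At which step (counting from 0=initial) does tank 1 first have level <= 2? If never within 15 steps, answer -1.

Answer: -1

Derivation:
Step 1: flows [1->0,2->0,2->1] -> levels [2 6 6]
Step 2: flows [1->0,2->0,1=2] -> levels [4 5 5]
Step 3: flows [1->0,2->0,1=2] -> levels [6 4 4]
Step 4: flows [0->1,0->2,1=2] -> levels [4 5 5]
  -> period-2 cycle (repeats step 2); tank 1 never drops to <=2
Tank 1 never reaches <=2 within 15 steps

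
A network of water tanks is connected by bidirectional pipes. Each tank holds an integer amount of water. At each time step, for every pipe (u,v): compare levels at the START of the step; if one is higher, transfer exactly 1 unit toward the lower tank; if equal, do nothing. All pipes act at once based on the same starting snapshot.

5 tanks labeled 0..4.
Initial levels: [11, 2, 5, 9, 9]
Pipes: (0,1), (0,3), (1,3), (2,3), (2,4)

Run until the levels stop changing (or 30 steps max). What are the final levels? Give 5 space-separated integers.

Answer: 8 7 8 6 7

Derivation:
Step 1: flows [0->1,0->3,3->1,3->2,4->2] -> levels [9 4 7 8 8]
Step 2: flows [0->1,0->3,3->1,3->2,4->2] -> levels [7 6 9 7 7]
Step 3: flows [0->1,0=3,3->1,2->3,2->4] -> levels [6 8 7 7 8]
Step 4: flows [1->0,3->0,1->3,2=3,4->2] -> levels [8 6 8 7 7]
Step 5: flows [0->1,0->3,3->1,2->3,2->4] -> levels [6 8 6 8 8]
Step 6: flows [1->0,3->0,1=3,3->2,4->2] -> levels [8 7 8 6 7]
Step 7: flows [0->1,0->3,1->3,2->3,2->4] -> levels [6 7 6 9 8]
Step 8: flows [1->0,3->0,3->1,3->2,4->2] -> levels [8 7 8 6 7]
  -> period-2 cycle: step 8 state = step 6 state; never stabilizes
  -> state at step 30: (30-6) mod 2 = 0, same as step 6 -> [8 7 8 6 7]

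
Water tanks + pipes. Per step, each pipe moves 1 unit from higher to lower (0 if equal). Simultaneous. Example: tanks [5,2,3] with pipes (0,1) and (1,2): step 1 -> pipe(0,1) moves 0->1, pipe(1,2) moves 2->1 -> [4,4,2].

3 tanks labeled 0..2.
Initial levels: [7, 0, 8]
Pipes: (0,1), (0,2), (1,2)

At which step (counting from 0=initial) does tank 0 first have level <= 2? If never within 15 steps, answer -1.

Answer: -1

Derivation:
Step 1: flows [0->1,2->0,2->1] -> levels [7 2 6]
Step 2: flows [0->1,0->2,2->1] -> levels [5 4 6]
Step 3: flows [0->1,2->0,2->1] -> levels [5 6 4]
Step 4: flows [1->0,0->2,1->2] -> levels [5 4 6]
  -> period-2 cycle (repeats step 2); tank 0 never drops to <=2
Tank 0 never reaches <=2 within 15 steps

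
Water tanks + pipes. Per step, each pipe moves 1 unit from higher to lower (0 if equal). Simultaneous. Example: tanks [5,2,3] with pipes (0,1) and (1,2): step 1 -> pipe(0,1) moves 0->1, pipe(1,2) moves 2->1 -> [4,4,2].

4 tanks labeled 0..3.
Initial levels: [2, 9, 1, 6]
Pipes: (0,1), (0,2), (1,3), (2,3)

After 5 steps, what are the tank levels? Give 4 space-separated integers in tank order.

Step 1: flows [1->0,0->2,1->3,3->2] -> levels [2 7 3 6]
Step 2: flows [1->0,2->0,1->3,3->2] -> levels [4 5 3 6]
Step 3: flows [1->0,0->2,3->1,3->2] -> levels [4 5 5 4]
Step 4: flows [1->0,2->0,1->3,2->3] -> levels [6 3 3 6]
Step 5: flows [0->1,0->2,3->1,3->2] -> levels [4 5 5 4]

Answer: 4 5 5 4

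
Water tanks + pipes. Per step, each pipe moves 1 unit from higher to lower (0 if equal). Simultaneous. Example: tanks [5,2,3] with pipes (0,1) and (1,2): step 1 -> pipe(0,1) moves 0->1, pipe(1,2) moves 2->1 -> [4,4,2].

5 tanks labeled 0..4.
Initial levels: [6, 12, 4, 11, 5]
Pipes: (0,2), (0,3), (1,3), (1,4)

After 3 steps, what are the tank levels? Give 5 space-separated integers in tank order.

Step 1: flows [0->2,3->0,1->3,1->4] -> levels [6 10 5 11 6]
Step 2: flows [0->2,3->0,3->1,1->4] -> levels [6 10 6 9 7]
Step 3: flows [0=2,3->0,1->3,1->4] -> levels [7 8 6 9 8]

Answer: 7 8 6 9 8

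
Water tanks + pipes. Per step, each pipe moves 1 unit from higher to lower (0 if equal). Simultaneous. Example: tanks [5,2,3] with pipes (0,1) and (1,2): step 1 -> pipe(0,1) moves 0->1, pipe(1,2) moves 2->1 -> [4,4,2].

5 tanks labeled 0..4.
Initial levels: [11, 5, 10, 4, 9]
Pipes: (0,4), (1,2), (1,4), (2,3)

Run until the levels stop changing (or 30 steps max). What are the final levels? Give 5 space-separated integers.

Answer: 9 9 6 8 7

Derivation:
Step 1: flows [0->4,2->1,4->1,2->3] -> levels [10 7 8 5 9]
Step 2: flows [0->4,2->1,4->1,2->3] -> levels [9 9 6 6 9]
Step 3: flows [0=4,1->2,1=4,2=3] -> levels [9 8 7 6 9]
Step 4: flows [0=4,1->2,4->1,2->3] -> levels [9 8 7 7 8]
Step 5: flows [0->4,1->2,1=4,2=3] -> levels [8 7 8 7 9]
Step 6: flows [4->0,2->1,4->1,2->3] -> levels [9 9 6 8 7]
Step 7: flows [0->4,1->2,1->4,3->2] -> levels [8 7 8 7 9]
  -> period-2 cycle: step 7 state = step 5 state; never stabilizes
  -> state at step 30: (30-5) mod 2 = 1, same as step 6 -> [9 9 6 8 7]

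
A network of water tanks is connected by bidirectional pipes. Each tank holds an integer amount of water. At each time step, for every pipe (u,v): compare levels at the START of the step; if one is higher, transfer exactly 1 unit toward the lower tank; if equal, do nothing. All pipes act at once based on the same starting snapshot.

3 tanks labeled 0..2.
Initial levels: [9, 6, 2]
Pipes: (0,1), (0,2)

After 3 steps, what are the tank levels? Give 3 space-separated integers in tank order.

Answer: 6 6 5

Derivation:
Step 1: flows [0->1,0->2] -> levels [7 7 3]
Step 2: flows [0=1,0->2] -> levels [6 7 4]
Step 3: flows [1->0,0->2] -> levels [6 6 5]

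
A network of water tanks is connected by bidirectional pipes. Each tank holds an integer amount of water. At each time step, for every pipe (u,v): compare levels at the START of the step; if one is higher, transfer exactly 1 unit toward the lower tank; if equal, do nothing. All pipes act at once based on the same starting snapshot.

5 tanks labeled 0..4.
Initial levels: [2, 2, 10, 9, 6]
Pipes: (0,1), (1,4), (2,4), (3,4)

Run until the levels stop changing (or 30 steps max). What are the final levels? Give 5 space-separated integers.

Step 1: flows [0=1,4->1,2->4,3->4] -> levels [2 3 9 8 7]
Step 2: flows [1->0,4->1,2->4,3->4] -> levels [3 3 8 7 8]
Step 3: flows [0=1,4->1,2=4,4->3] -> levels [3 4 8 8 6]
Step 4: flows [1->0,4->1,2->4,3->4] -> levels [4 4 7 7 7]
Step 5: flows [0=1,4->1,2=4,3=4] -> levels [4 5 7 7 6]
Step 6: flows [1->0,4->1,2->4,3->4] -> levels [5 5 6 6 7]
Step 7: flows [0=1,4->1,4->2,4->3] -> levels [5 6 7 7 4]
Step 8: flows [1->0,1->4,2->4,3->4] -> levels [6 4 6 6 7]
Step 9: flows [0->1,4->1,4->2,4->3] -> levels [5 6 7 7 4]
  -> period-2 cycle: step 9 state = step 7 state; never stabilizes
  -> state at step 30: (30-7) mod 2 = 1, same as step 8 -> [6 4 6 6 7]

Answer: 6 4 6 6 7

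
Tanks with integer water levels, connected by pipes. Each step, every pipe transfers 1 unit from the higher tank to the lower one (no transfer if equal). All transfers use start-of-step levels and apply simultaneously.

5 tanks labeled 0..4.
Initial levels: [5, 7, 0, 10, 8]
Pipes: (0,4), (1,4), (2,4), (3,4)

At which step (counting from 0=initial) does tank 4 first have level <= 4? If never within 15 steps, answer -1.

Step 1: flows [4->0,4->1,4->2,3->4] -> levels [6 8 1 9 6]
Step 2: flows [0=4,1->4,4->2,3->4] -> levels [6 7 2 8 7]
Step 3: flows [4->0,1=4,4->2,3->4] -> levels [7 7 3 7 6]
Step 4: flows [0->4,1->4,4->2,3->4] -> levels [6 6 4 6 8]
Step 5: flows [4->0,4->1,4->2,4->3] -> levels [7 7 5 7 4]
Tank 4 first reaches <=4 at step 5

Answer: 5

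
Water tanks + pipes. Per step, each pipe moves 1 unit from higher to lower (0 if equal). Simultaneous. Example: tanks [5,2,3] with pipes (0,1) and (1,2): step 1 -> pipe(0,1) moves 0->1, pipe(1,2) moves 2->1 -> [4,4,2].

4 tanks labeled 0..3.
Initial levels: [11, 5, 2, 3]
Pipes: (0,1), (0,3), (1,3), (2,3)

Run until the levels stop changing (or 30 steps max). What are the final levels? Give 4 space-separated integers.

Answer: 5 4 5 7

Derivation:
Step 1: flows [0->1,0->3,1->3,3->2] -> levels [9 5 3 4]
Step 2: flows [0->1,0->3,1->3,3->2] -> levels [7 5 4 5]
Step 3: flows [0->1,0->3,1=3,3->2] -> levels [5 6 5 5]
Step 4: flows [1->0,0=3,1->3,2=3] -> levels [6 4 5 6]
Step 5: flows [0->1,0=3,3->1,3->2] -> levels [5 6 6 4]
Step 6: flows [1->0,0->3,1->3,2->3] -> levels [5 4 5 7]
Step 7: flows [0->1,3->0,3->1,3->2] -> levels [5 6 6 4]
  -> period-2 cycle: step 7 state = step 5 state; never stabilizes
  -> state at step 30: (30-5) mod 2 = 1, same as step 6 -> [5 4 5 7]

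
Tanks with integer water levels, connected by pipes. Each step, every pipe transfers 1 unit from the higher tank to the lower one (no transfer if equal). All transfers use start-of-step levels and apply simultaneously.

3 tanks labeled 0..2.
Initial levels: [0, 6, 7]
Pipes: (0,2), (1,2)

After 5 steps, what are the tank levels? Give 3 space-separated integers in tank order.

Answer: 4 4 5

Derivation:
Step 1: flows [2->0,2->1] -> levels [1 7 5]
Step 2: flows [2->0,1->2] -> levels [2 6 5]
Step 3: flows [2->0,1->2] -> levels [3 5 5]
Step 4: flows [2->0,1=2] -> levels [4 5 4]
Step 5: flows [0=2,1->2] -> levels [4 4 5]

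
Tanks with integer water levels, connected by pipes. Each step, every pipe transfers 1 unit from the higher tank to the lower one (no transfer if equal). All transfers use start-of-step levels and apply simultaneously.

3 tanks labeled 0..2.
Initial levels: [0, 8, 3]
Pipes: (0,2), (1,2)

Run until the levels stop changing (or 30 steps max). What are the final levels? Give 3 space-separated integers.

Answer: 3 3 5

Derivation:
Step 1: flows [2->0,1->2] -> levels [1 7 3]
Step 2: flows [2->0,1->2] -> levels [2 6 3]
Step 3: flows [2->0,1->2] -> levels [3 5 3]
Step 4: flows [0=2,1->2] -> levels [3 4 4]
Step 5: flows [2->0,1=2] -> levels [4 4 3]
Step 6: flows [0->2,1->2] -> levels [3 3 5]
Step 7: flows [2->0,2->1] -> levels [4 4 3]
  -> period-2 cycle: step 7 state = step 5 state; never stabilizes
  -> state at step 30: (30-5) mod 2 = 1, same as step 6 -> [3 3 5]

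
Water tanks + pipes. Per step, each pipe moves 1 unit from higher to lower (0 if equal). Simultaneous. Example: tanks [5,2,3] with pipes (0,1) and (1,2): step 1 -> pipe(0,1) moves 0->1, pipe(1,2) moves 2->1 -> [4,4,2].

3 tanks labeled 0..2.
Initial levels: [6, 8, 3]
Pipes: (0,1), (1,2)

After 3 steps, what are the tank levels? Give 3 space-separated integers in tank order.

Step 1: flows [1->0,1->2] -> levels [7 6 4]
Step 2: flows [0->1,1->2] -> levels [6 6 5]
Step 3: flows [0=1,1->2] -> levels [6 5 6]

Answer: 6 5 6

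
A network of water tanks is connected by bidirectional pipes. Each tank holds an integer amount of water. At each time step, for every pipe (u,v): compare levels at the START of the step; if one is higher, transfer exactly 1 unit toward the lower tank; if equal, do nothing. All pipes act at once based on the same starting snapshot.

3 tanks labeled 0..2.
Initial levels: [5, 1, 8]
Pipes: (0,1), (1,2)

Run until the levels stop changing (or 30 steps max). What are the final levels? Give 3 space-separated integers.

Answer: 5 4 5

Derivation:
Step 1: flows [0->1,2->1] -> levels [4 3 7]
Step 2: flows [0->1,2->1] -> levels [3 5 6]
Step 3: flows [1->0,2->1] -> levels [4 5 5]
Step 4: flows [1->0,1=2] -> levels [5 4 5]
Step 5: flows [0->1,2->1] -> levels [4 6 4]
Step 6: flows [1->0,1->2] -> levels [5 4 5]
  -> period-2 cycle: step 6 state = step 4 state; never stabilizes
  -> state at step 30: (30-4) mod 2 = 0, same as step 4 -> [5 4 5]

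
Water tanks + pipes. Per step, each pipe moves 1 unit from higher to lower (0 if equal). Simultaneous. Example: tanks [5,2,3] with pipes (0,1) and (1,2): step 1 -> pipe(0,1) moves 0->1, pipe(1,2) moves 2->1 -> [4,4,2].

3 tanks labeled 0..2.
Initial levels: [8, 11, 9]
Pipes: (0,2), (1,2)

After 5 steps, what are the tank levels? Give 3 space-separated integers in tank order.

Answer: 10 10 8

Derivation:
Step 1: flows [2->0,1->2] -> levels [9 10 9]
Step 2: flows [0=2,1->2] -> levels [9 9 10]
Step 3: flows [2->0,2->1] -> levels [10 10 8]
Step 4: flows [0->2,1->2] -> levels [9 9 10]
  -> period-2 cycle: step 4 state = step 2 state
  -> state at step 5: (5-2) mod 2 = 1, same as step 3 -> [10 10 8]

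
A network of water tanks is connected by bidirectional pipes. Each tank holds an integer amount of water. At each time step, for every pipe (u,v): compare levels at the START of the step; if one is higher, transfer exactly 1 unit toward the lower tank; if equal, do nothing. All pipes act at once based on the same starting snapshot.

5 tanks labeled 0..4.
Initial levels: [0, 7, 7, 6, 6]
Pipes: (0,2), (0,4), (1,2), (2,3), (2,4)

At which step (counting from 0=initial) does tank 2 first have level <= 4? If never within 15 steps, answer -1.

Answer: 1

Derivation:
Step 1: flows [2->0,4->0,1=2,2->3,2->4] -> levels [2 7 4 7 6]
Tank 2 first reaches <=4 at step 1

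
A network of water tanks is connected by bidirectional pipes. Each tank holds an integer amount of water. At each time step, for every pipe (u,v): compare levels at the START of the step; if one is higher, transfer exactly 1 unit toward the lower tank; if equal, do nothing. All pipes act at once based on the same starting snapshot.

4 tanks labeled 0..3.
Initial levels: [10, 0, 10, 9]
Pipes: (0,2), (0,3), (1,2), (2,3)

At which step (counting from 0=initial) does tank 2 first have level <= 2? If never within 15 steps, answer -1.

Answer: -1

Derivation:
Step 1: flows [0=2,0->3,2->1,2->3] -> levels [9 1 8 11]
Step 2: flows [0->2,3->0,2->1,3->2] -> levels [9 2 9 9]
Step 3: flows [0=2,0=3,2->1,2=3] -> levels [9 3 8 9]
Step 4: flows [0->2,0=3,2->1,3->2] -> levels [8 4 9 8]
Step 5: flows [2->0,0=3,2->1,2->3] -> levels [9 5 6 9]
Step 6: flows [0->2,0=3,2->1,3->2] -> levels [8 6 7 8]
Step 7: flows [0->2,0=3,2->1,3->2] -> levels [7 7 8 7]
Step 8: flows [2->0,0=3,2->1,2->3] -> levels [8 8 5 8]
Step 9: flows [0->2,0=3,1->2,3->2] -> levels [7 7 8 7]
  -> period-2 cycle (repeats step 7); tank 2 never drops to <=2
Tank 2 never reaches <=2 within 15 steps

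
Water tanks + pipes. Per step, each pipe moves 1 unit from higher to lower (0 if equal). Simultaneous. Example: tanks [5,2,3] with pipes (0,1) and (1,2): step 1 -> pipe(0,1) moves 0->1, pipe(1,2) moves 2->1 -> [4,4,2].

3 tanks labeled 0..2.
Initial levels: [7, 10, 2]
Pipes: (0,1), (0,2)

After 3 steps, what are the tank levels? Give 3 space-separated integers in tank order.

Step 1: flows [1->0,0->2] -> levels [7 9 3]
Step 2: flows [1->0,0->2] -> levels [7 8 4]
Step 3: flows [1->0,0->2] -> levels [7 7 5]

Answer: 7 7 5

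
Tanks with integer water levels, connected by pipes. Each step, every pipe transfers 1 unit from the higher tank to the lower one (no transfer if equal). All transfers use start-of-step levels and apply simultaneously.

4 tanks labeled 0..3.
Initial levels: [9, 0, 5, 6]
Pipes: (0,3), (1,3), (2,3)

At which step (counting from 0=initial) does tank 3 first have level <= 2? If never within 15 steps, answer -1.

Answer: -1

Derivation:
Step 1: flows [0->3,3->1,3->2] -> levels [8 1 6 5]
Step 2: flows [0->3,3->1,2->3] -> levels [7 2 5 6]
Step 3: flows [0->3,3->1,3->2] -> levels [6 3 6 5]
Step 4: flows [0->3,3->1,2->3] -> levels [5 4 5 6]
Step 5: flows [3->0,3->1,3->2] -> levels [6 5 6 3]
Step 6: flows [0->3,1->3,2->3] -> levels [5 4 5 6]
  -> period-2 cycle (repeats step 4); tank 3 never drops to <=2
Tank 3 never reaches <=2 within 15 steps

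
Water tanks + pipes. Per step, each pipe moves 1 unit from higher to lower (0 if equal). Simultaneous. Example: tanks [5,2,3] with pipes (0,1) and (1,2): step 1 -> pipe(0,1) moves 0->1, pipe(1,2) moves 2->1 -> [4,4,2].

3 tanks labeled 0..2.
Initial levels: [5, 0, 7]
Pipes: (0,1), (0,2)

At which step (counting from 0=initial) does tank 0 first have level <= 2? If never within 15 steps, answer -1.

Step 1: flows [0->1,2->0] -> levels [5 1 6]
Step 2: flows [0->1,2->0] -> levels [5 2 5]
Step 3: flows [0->1,0=2] -> levels [4 3 5]
Step 4: flows [0->1,2->0] -> levels [4 4 4]
Step 5: flows [0=1,0=2] -> levels [4 4 4]
  -> stable; tank 0 stays at 4 > 2
Tank 0 never reaches <=2 within 15 steps

Answer: -1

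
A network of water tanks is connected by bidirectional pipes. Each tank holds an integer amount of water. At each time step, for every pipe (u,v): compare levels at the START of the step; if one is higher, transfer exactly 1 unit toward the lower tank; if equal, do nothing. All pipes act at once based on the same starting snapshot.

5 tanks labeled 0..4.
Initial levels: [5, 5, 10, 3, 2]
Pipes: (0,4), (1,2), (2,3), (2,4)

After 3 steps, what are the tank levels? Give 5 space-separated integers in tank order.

Answer: 5 6 7 4 3

Derivation:
Step 1: flows [0->4,2->1,2->3,2->4] -> levels [4 6 7 4 4]
Step 2: flows [0=4,2->1,2->3,2->4] -> levels [4 7 4 5 5]
Step 3: flows [4->0,1->2,3->2,4->2] -> levels [5 6 7 4 3]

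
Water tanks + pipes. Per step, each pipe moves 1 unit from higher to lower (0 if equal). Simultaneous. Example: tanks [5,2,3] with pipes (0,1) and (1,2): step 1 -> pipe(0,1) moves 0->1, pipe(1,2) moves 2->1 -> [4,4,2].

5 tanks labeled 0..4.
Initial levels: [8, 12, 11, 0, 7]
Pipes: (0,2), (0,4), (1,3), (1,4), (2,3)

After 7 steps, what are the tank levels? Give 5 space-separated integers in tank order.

Answer: 6 7 9 7 9

Derivation:
Step 1: flows [2->0,0->4,1->3,1->4,2->3] -> levels [8 10 9 2 9]
Step 2: flows [2->0,4->0,1->3,1->4,2->3] -> levels [10 8 7 4 9]
Step 3: flows [0->2,0->4,1->3,4->1,2->3] -> levels [8 8 7 6 9]
Step 4: flows [0->2,4->0,1->3,4->1,2->3] -> levels [8 8 7 8 7]
Step 5: flows [0->2,0->4,1=3,1->4,3->2] -> levels [6 7 9 7 9]
Step 6: flows [2->0,4->0,1=3,4->1,2->3] -> levels [8 8 7 8 7]
  -> period-2 cycle: step 6 state = step 4 state
  -> state at step 7: (7-4) mod 2 = 1, same as step 5 -> [6 7 9 7 9]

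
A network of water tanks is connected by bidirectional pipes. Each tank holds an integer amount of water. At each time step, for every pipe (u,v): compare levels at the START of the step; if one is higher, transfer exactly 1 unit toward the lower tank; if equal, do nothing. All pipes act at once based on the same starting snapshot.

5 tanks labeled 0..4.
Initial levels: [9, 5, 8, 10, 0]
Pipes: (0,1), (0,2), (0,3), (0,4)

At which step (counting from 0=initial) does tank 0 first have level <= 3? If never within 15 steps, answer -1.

Answer: -1

Derivation:
Step 1: flows [0->1,0->2,3->0,0->4] -> levels [7 6 9 9 1]
Step 2: flows [0->1,2->0,3->0,0->4] -> levels [7 7 8 8 2]
Step 3: flows [0=1,2->0,3->0,0->4] -> levels [8 7 7 7 3]
Step 4: flows [0->1,0->2,0->3,0->4] -> levels [4 8 8 8 4]
Step 5: flows [1->0,2->0,3->0,0=4] -> levels [7 7 7 7 4]
Step 6: flows [0=1,0=2,0=3,0->4] -> levels [6 7 7 7 5]
Step 7: flows [1->0,2->0,3->0,0->4] -> levels [8 6 6 6 6]
Step 8: flows [0->1,0->2,0->3,0->4] -> levels [4 7 7 7 7]
Step 9: flows [1->0,2->0,3->0,4->0] -> levels [8 6 6 6 6]
  -> period-2 cycle (repeats step 7); tank 0 never drops to <=3
Tank 0 never reaches <=3 within 15 steps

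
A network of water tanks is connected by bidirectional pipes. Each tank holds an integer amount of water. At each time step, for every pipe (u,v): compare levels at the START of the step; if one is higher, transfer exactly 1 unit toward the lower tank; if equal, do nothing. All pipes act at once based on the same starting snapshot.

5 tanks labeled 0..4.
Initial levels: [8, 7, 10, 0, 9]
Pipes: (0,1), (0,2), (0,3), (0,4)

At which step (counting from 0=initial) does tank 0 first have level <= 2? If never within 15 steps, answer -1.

Step 1: flows [0->1,2->0,0->3,4->0] -> levels [8 8 9 1 8]
Step 2: flows [0=1,2->0,0->3,0=4] -> levels [8 8 8 2 8]
Step 3: flows [0=1,0=2,0->3,0=4] -> levels [7 8 8 3 8]
Step 4: flows [1->0,2->0,0->3,4->0] -> levels [9 7 7 4 7]
Step 5: flows [0->1,0->2,0->3,0->4] -> levels [5 8 8 5 8]
Step 6: flows [1->0,2->0,0=3,4->0] -> levels [8 7 7 5 7]
Step 7: flows [0->1,0->2,0->3,0->4] -> levels [4 8 8 6 8]
Step 8: flows [1->0,2->0,3->0,4->0] -> levels [8 7 7 5 7]
  -> period-2 cycle (repeats step 6); tank 0 never drops to <=2
Tank 0 never reaches <=2 within 15 steps

Answer: -1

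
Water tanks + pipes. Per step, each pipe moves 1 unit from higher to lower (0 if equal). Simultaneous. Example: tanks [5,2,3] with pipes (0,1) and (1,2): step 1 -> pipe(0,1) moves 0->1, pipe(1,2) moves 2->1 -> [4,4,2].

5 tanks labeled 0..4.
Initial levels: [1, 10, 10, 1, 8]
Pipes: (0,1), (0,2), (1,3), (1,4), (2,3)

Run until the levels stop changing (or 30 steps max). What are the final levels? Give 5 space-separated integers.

Step 1: flows [1->0,2->0,1->3,1->4,2->3] -> levels [3 7 8 3 9]
Step 2: flows [1->0,2->0,1->3,4->1,2->3] -> levels [5 6 6 5 8]
Step 3: flows [1->0,2->0,1->3,4->1,2->3] -> levels [7 5 4 7 7]
Step 4: flows [0->1,0->2,3->1,4->1,3->2] -> levels [5 8 6 5 6]
Step 5: flows [1->0,2->0,1->3,1->4,2->3] -> levels [7 5 4 7 7]
  -> period-2 cycle: step 5 state = step 3 state; never stabilizes
  -> state at step 30: (30-3) mod 2 = 1, same as step 4 -> [5 8 6 5 6]

Answer: 5 8 6 5 6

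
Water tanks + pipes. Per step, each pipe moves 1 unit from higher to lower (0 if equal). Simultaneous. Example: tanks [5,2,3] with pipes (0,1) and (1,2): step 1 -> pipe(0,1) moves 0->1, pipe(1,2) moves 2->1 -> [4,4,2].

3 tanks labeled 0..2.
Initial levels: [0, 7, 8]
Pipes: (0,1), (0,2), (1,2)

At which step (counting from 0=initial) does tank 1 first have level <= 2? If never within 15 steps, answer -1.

Answer: -1

Derivation:
Step 1: flows [1->0,2->0,2->1] -> levels [2 7 6]
Step 2: flows [1->0,2->0,1->2] -> levels [4 5 6]
Step 3: flows [1->0,2->0,2->1] -> levels [6 5 4]
Step 4: flows [0->1,0->2,1->2] -> levels [4 5 6]
  -> period-2 cycle (repeats step 2); tank 1 never drops to <=2
Tank 1 never reaches <=2 within 15 steps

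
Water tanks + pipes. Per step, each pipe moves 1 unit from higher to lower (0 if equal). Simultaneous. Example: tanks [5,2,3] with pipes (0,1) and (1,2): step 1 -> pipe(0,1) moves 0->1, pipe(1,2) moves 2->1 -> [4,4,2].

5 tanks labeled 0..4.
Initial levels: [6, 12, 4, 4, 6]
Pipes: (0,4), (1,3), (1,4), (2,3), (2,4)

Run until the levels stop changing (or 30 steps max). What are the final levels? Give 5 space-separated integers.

Step 1: flows [0=4,1->3,1->4,2=3,4->2] -> levels [6 10 5 5 6]
Step 2: flows [0=4,1->3,1->4,2=3,4->2] -> levels [6 8 6 6 6]
Step 3: flows [0=4,1->3,1->4,2=3,2=4] -> levels [6 6 6 7 7]
Step 4: flows [4->0,3->1,4->1,3->2,4->2] -> levels [7 8 8 5 4]
Step 5: flows [0->4,1->3,1->4,2->3,2->4] -> levels [6 6 6 7 7]
  -> period-2 cycle: step 5 state = step 3 state; never stabilizes
  -> state at step 30: (30-3) mod 2 = 1, same as step 4 -> [7 8 8 5 4]

Answer: 7 8 8 5 4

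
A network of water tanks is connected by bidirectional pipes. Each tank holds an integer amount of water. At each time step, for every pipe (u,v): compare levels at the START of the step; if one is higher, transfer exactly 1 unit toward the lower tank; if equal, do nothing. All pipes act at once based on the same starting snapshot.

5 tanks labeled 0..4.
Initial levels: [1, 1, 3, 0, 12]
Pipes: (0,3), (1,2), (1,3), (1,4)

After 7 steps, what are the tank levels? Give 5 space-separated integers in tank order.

Step 1: flows [0->3,2->1,1->3,4->1] -> levels [0 2 2 2 11]
Step 2: flows [3->0,1=2,1=3,4->1] -> levels [1 3 2 1 10]
Step 3: flows [0=3,1->2,1->3,4->1] -> levels [1 2 3 2 9]
Step 4: flows [3->0,2->1,1=3,4->1] -> levels [2 4 2 1 8]
Step 5: flows [0->3,1->2,1->3,4->1] -> levels [1 3 3 3 7]
Step 6: flows [3->0,1=2,1=3,4->1] -> levels [2 4 3 2 6]
Step 7: flows [0=3,1->2,1->3,4->1] -> levels [2 3 4 3 5]

Answer: 2 3 4 3 5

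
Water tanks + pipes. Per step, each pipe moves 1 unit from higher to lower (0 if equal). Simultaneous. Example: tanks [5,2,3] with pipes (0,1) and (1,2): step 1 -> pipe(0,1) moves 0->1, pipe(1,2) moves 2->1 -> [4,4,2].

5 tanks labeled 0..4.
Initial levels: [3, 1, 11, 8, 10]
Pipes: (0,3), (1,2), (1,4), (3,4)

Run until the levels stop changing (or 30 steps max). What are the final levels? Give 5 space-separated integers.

Step 1: flows [3->0,2->1,4->1,4->3] -> levels [4 3 10 8 8]
Step 2: flows [3->0,2->1,4->1,3=4] -> levels [5 5 9 7 7]
Step 3: flows [3->0,2->1,4->1,3=4] -> levels [6 7 8 6 6]
Step 4: flows [0=3,2->1,1->4,3=4] -> levels [6 7 7 6 7]
Step 5: flows [0=3,1=2,1=4,4->3] -> levels [6 7 7 7 6]
Step 6: flows [3->0,1=2,1->4,3->4] -> levels [7 6 7 5 8]
Step 7: flows [0->3,2->1,4->1,4->3] -> levels [6 8 6 7 6]
Step 8: flows [3->0,1->2,1->4,3->4] -> levels [7 6 7 5 8]
  -> period-2 cycle: step 8 state = step 6 state; never stabilizes
  -> state at step 30: (30-6) mod 2 = 0, same as step 6 -> [7 6 7 5 8]

Answer: 7 6 7 5 8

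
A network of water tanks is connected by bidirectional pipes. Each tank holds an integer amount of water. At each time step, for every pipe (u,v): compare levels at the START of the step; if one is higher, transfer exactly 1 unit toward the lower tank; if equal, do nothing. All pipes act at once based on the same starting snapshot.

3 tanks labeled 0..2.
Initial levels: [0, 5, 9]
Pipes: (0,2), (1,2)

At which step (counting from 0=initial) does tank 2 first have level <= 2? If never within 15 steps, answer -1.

Step 1: flows [2->0,2->1] -> levels [1 6 7]
Step 2: flows [2->0,2->1] -> levels [2 7 5]
Step 3: flows [2->0,1->2] -> levels [3 6 5]
Step 4: flows [2->0,1->2] -> levels [4 5 5]
Step 5: flows [2->0,1=2] -> levels [5 5 4]
Step 6: flows [0->2,1->2] -> levels [4 4 6]
Step 7: flows [2->0,2->1] -> levels [5 5 4]
  -> period-2 cycle (repeats step 5); tank 2 never drops to <=2
Tank 2 never reaches <=2 within 15 steps

Answer: -1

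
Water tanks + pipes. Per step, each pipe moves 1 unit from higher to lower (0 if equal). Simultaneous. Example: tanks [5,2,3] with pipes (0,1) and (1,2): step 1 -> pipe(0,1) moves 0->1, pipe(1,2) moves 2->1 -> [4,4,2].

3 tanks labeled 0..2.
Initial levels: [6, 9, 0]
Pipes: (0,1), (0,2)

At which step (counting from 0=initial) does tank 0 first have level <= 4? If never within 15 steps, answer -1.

Answer: -1

Derivation:
Step 1: flows [1->0,0->2] -> levels [6 8 1]
Step 2: flows [1->0,0->2] -> levels [6 7 2]
Step 3: flows [1->0,0->2] -> levels [6 6 3]
Step 4: flows [0=1,0->2] -> levels [5 6 4]
Step 5: flows [1->0,0->2] -> levels [5 5 5]
Step 6: flows [0=1,0=2] -> levels [5 5 5]
  -> stable; tank 0 stays at 5 > 4
Tank 0 never reaches <=4 within 15 steps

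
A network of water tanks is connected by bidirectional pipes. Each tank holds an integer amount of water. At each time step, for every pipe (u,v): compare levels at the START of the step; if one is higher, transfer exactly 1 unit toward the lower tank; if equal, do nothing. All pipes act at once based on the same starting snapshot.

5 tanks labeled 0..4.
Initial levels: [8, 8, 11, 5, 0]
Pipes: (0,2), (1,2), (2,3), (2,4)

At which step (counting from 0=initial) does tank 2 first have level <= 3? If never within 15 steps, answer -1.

Answer: -1

Derivation:
Step 1: flows [2->0,2->1,2->3,2->4] -> levels [9 9 7 6 1]
Step 2: flows [0->2,1->2,2->3,2->4] -> levels [8 8 7 7 2]
Step 3: flows [0->2,1->2,2=3,2->4] -> levels [7 7 8 7 3]
Step 4: flows [2->0,2->1,2->3,2->4] -> levels [8 8 4 8 4]
Step 5: flows [0->2,1->2,3->2,2=4] -> levels [7 7 7 7 4]
Step 6: flows [0=2,1=2,2=3,2->4] -> levels [7 7 6 7 5]
Step 7: flows [0->2,1->2,3->2,2->4] -> levels [6 6 8 6 6]
Step 8: flows [2->0,2->1,2->3,2->4] -> levels [7 7 4 7 7]
Step 9: flows [0->2,1->2,3->2,4->2] -> levels [6 6 8 6 6]
  -> period-2 cycle (repeats step 7); tank 2 never drops to <=3
Tank 2 never reaches <=3 within 15 steps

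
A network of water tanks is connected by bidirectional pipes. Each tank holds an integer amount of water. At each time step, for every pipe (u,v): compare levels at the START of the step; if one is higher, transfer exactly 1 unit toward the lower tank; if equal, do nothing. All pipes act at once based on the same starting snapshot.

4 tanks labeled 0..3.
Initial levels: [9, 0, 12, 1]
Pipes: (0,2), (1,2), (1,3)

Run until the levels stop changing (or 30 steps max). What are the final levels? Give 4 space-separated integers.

Step 1: flows [2->0,2->1,3->1] -> levels [10 2 10 0]
Step 2: flows [0=2,2->1,1->3] -> levels [10 2 9 1]
Step 3: flows [0->2,2->1,1->3] -> levels [9 2 9 2]
Step 4: flows [0=2,2->1,1=3] -> levels [9 3 8 2]
Step 5: flows [0->2,2->1,1->3] -> levels [8 3 8 3]
Step 6: flows [0=2,2->1,1=3] -> levels [8 4 7 3]
Step 7: flows [0->2,2->1,1->3] -> levels [7 4 7 4]
Step 8: flows [0=2,2->1,1=3] -> levels [7 5 6 4]
Step 9: flows [0->2,2->1,1->3] -> levels [6 5 6 5]
Step 10: flows [0=2,2->1,1=3] -> levels [6 6 5 5]
Step 11: flows [0->2,1->2,1->3] -> levels [5 4 7 6]
Step 12: flows [2->0,2->1,3->1] -> levels [6 6 5 5]
  -> period-2 cycle: step 12 state = step 10 state; never stabilizes
  -> state at step 30: (30-10) mod 2 = 0, same as step 10 -> [6 6 5 5]

Answer: 6 6 5 5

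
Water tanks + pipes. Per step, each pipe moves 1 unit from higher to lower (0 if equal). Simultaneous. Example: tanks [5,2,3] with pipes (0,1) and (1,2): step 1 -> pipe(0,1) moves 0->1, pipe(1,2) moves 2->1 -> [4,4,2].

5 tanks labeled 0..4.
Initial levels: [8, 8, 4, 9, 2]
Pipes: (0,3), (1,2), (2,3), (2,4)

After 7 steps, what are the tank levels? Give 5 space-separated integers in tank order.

Answer: 6 7 4 7 7

Derivation:
Step 1: flows [3->0,1->2,3->2,2->4] -> levels [9 7 5 7 3]
Step 2: flows [0->3,1->2,3->2,2->4] -> levels [8 6 6 7 4]
Step 3: flows [0->3,1=2,3->2,2->4] -> levels [7 6 6 7 5]
Step 4: flows [0=3,1=2,3->2,2->4] -> levels [7 6 6 6 6]
Step 5: flows [0->3,1=2,2=3,2=4] -> levels [6 6 6 7 6]
Step 6: flows [3->0,1=2,3->2,2=4] -> levels [7 6 7 5 6]
Step 7: flows [0->3,2->1,2->3,2->4] -> levels [6 7 4 7 7]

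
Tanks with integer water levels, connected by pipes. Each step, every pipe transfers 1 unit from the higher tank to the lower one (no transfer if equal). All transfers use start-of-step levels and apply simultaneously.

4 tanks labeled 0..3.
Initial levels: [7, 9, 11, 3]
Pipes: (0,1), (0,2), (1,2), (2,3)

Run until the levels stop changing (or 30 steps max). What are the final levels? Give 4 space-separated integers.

Answer: 7 7 9 7

Derivation:
Step 1: flows [1->0,2->0,2->1,2->3] -> levels [9 9 8 4]
Step 2: flows [0=1,0->2,1->2,2->3] -> levels [8 8 9 5]
Step 3: flows [0=1,2->0,2->1,2->3] -> levels [9 9 6 6]
Step 4: flows [0=1,0->2,1->2,2=3] -> levels [8 8 8 6]
Step 5: flows [0=1,0=2,1=2,2->3] -> levels [8 8 7 7]
Step 6: flows [0=1,0->2,1->2,2=3] -> levels [7 7 9 7]
Step 7: flows [0=1,2->0,2->1,2->3] -> levels [8 8 6 8]
Step 8: flows [0=1,0->2,1->2,3->2] -> levels [7 7 9 7]
  -> period-2 cycle: step 8 state = step 6 state; never stabilizes
  -> state at step 30: (30-6) mod 2 = 0, same as step 6 -> [7 7 9 7]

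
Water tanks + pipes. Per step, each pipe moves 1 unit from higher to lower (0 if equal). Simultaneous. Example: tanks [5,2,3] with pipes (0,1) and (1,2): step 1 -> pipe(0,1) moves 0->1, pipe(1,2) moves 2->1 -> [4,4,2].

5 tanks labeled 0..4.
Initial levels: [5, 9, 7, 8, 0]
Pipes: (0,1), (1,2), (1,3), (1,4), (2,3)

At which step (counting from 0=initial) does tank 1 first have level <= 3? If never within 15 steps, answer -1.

Step 1: flows [1->0,1->2,1->3,1->4,3->2] -> levels [6 5 9 8 1]
Step 2: flows [0->1,2->1,3->1,1->4,2->3] -> levels [5 7 7 8 2]
Step 3: flows [1->0,1=2,3->1,1->4,3->2] -> levels [6 6 8 6 3]
Step 4: flows [0=1,2->1,1=3,1->4,2->3] -> levels [6 6 6 7 4]
Step 5: flows [0=1,1=2,3->1,1->4,3->2] -> levels [6 6 7 5 5]
Step 6: flows [0=1,2->1,1->3,1->4,2->3] -> levels [6 5 5 7 6]
Step 7: flows [0->1,1=2,3->1,4->1,3->2] -> levels [5 8 6 5 5]
Step 8: flows [1->0,1->2,1->3,1->4,2->3] -> levels [6 4 6 7 6]
Step 9: flows [0->1,2->1,3->1,4->1,3->2] -> levels [5 8 6 5 5]
  -> period-2 cycle (repeats step 7); tank 1 never drops to <=3
Tank 1 never reaches <=3 within 15 steps

Answer: -1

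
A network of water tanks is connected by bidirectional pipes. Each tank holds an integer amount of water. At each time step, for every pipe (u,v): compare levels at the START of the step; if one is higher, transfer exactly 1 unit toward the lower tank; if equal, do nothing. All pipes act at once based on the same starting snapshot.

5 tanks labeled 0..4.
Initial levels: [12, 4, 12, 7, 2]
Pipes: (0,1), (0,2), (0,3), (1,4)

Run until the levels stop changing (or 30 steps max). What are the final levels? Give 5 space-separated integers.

Answer: 9 5 8 8 7

Derivation:
Step 1: flows [0->1,0=2,0->3,1->4] -> levels [10 4 12 8 3]
Step 2: flows [0->1,2->0,0->3,1->4] -> levels [9 4 11 9 4]
Step 3: flows [0->1,2->0,0=3,1=4] -> levels [9 5 10 9 4]
Step 4: flows [0->1,2->0,0=3,1->4] -> levels [9 5 9 9 5]
Step 5: flows [0->1,0=2,0=3,1=4] -> levels [8 6 9 9 5]
Step 6: flows [0->1,2->0,3->0,1->4] -> levels [9 6 8 8 6]
Step 7: flows [0->1,0->2,0->3,1=4] -> levels [6 7 9 9 6]
Step 8: flows [1->0,2->0,3->0,1->4] -> levels [9 5 8 8 7]
Step 9: flows [0->1,0->2,0->3,4->1] -> levels [6 7 9 9 6]
  -> period-2 cycle: step 9 state = step 7 state; never stabilizes
  -> state at step 30: (30-7) mod 2 = 1, same as step 8 -> [9 5 8 8 7]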